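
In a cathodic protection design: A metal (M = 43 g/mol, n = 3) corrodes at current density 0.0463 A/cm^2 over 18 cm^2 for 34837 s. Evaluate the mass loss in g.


Apply Faraday's law: m = i*A*t*M / (n*F)
Total charge passed Q = i*A*t = 0.0463*18*34837 = 29033.1558 C
m = Q*M/(n*F) = 29033.1558*43/(3*96485) = 4.313 g

4.313 g


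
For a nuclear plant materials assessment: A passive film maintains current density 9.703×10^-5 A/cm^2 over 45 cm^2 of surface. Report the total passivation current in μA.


I = i_pass * A, then convert A → μA (×10^6)
I = 9.703×10^-5 * 45 * 10^6 = 4366.35 μA

4366.35 μA


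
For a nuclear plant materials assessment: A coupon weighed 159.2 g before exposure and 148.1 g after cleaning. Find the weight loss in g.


Weight loss = initial − final
WL = 159.2 − 148.1 = 11.1 g

11.1 g


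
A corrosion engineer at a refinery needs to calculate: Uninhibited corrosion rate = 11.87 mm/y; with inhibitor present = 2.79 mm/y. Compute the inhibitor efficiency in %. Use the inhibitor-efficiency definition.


Apply the inhibitor-efficiency definition: IE = (CR_blank − CR_inh)/CR_blank × 100
IE = (11.87 − 2.79) / 11.87 × 100
IE = 9.08 / 11.87 × 100 = 76.5 %

76.5 %


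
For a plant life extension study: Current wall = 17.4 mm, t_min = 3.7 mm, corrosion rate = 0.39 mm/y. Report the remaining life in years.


Apply the remaining-life relation: RL = (t_current − t_min) / CR
RL = (17.4 − 3.7) / 0.39 = 13.7 / 0.39 = 35.1 years

35.1 years


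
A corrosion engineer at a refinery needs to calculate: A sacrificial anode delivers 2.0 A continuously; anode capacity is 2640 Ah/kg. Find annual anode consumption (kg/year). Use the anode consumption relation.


Annual consumption = current * hours per year / capacity
Rate = 2.0 * 8760 / 2640 = 6.6 kg/year

6.6 kg/year


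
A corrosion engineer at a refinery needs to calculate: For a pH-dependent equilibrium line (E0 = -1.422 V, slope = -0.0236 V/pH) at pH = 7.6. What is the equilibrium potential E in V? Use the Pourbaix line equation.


Apply the Pourbaix line equation: E = E0 + slope*pH
E = -1.422 + (-0.0236)*7.6 = -1.422 + (-0.17936) = -1.60136 V
Rounded to 3 decimal places: E = -1.601 V

-1.601 V


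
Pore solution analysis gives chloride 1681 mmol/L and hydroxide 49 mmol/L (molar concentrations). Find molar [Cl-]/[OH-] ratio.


Threshold parameter = [Cl-] / [OH-] (molar basis; both in mmol/L, so units cancel)
Ratio = 1681 / 49 = 34.31

34.31


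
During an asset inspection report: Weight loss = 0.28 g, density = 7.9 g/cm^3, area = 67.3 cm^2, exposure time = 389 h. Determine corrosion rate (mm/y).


Apply the mm/y weight-loss relation: CR = 87600 * W / (D * A * T)
Numerator: 87600 * 0.28 = 24528.0
Denominator: 7.9 * 67.3 * 389 = 206819.63
CR = 24528.0 / 206819.63 = 0.1186 mm/y

0.1186 mm/y


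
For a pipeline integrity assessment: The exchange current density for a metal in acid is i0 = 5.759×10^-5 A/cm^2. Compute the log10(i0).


i0 = 5.759×10^-5 A/cm^2
log10(i0) = -4.24

-4.24


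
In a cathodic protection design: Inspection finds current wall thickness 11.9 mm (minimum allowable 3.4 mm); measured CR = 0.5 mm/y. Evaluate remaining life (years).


Apply the remaining-life relation: RL = (t_current − t_min) / CR
RL = (11.9 − 3.4) / 0.5 = 8.5 / 0.5 = 17.0 years

17.0 years


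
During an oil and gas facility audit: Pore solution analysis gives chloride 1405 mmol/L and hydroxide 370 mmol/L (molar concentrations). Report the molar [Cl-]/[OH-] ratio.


Threshold parameter = [Cl-] / [OH-] (molar basis; both in mmol/L, so units cancel)
Ratio = 1405 / 370 = 3.8

3.8


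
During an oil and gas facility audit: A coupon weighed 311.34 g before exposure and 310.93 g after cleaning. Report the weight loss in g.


Weight loss = initial − final
WL = 311.34 − 310.93 = 0.41 g

0.41 g


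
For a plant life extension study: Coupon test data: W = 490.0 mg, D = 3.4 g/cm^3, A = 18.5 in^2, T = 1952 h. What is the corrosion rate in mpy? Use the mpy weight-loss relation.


Apply the mpy weight-loss relation: CR = 534 * W / (D * A * T)
Numerator: 534 * 490.0 = 261660.0
Denominator: 3.4 * 18.5 * 1952 = 122780.8
CR = 261660.0 / 122780.8 = 2.13111 mpy

2.13111 mpy


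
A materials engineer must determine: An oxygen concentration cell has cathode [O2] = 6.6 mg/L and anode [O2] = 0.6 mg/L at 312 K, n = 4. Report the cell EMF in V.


Apply the Nernst concentration-cell relation: E = (RT/nF)*ln(C_cathode/C_anode)
RT/nF = 8.314*312/(4*96485) = 0.00672117 V
ln(6.6/0.6) = 2.3979
E = 0.00672117 * 2.3979 = 0.01612 V

0.01612 V


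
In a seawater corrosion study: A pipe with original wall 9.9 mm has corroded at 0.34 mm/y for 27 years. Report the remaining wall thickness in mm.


Remaining wall = original − CR × time
t = 9.9 − 0.34*27 = 9.9 − 9.18 = 0.72 mm

0.72 mm


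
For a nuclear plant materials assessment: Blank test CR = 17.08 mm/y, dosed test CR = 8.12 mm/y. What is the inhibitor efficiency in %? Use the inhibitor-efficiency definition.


Apply the inhibitor-efficiency definition: IE = (CR_blank − CR_inh)/CR_blank × 100
IE = (17.08 − 8.12) / 17.08 × 100
IE = 8.96 / 17.08 × 100 = 52.5 %

52.5 %


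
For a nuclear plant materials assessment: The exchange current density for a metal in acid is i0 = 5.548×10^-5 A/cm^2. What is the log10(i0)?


i0 = 5.548×10^-5 A/cm^2
log10(i0) = -4.256

-4.256


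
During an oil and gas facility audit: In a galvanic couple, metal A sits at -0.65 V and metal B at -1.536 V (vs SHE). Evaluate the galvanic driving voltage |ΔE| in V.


Driving voltage is the absolute potential difference.
|ΔE| = |-0.65 − (-1.536)| = 0.886 V

0.886 V


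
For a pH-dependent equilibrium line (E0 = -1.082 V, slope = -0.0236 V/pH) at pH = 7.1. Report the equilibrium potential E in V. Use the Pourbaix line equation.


Apply the Pourbaix line equation: E = E0 + slope*pH
E = -1.082 + (-0.0236)*7.1 = -1.082 + (-0.16756) = -1.24956 V
Rounded to 3 decimal places: E = -1.250 V

-1.250 V


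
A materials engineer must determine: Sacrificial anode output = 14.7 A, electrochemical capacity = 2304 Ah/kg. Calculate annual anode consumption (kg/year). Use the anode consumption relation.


Annual consumption = current * hours per year / capacity
Rate = 14.7 * 8760 / 2304 = 55.9 kg/year

55.9 kg/year


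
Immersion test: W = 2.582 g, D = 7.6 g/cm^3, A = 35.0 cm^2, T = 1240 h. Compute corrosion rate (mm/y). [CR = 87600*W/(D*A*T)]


Apply the mm/y weight-loss relation: CR = 87600 * W / (D * A * T)
Numerator: 87600 * 2.582 = 226183.2
Denominator: 7.6 * 35.0 * 1240 = 329840.0
CR = 226183.2 / 329840.0 = 0.68574 mm/y

0.68574 mm/y


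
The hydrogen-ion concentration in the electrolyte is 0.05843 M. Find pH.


pH = −log10[H+]
pH = −log10(0.05843) = 1.23

1.23


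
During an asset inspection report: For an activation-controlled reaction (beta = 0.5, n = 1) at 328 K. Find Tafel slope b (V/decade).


Apply the Tafel slope relation: b = 2.303*R*T/(beta*n*F)
Numerator: 2.303 * 8.314 * 328 = 6280.26
Denominator: 0.5 * 1 * 96485 = 48242.5
b = 6280.26 / 48242.5 = 0.13 V/decade

0.13 V/decade


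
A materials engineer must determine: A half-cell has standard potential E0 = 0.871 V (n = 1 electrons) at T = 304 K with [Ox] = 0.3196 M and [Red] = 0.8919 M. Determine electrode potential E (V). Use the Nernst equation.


Apply the Nernst equation: E = E0 + (RT/nF)*ln([Ox]/[Red])
Step 1: RT/nF = 8.314*304/(1*96485) = 0.02619533 V
Step 2: [Ox]/[Red] = 0.3196/0.8919 = 0.358336
Step 3: ln(0.358336) = -1.026284
Step 4: correction = 0.02619533 * -1.026284 = -0.0269 V
E = 0.871 + -0.0269 = 0.8441 V

0.8441 V


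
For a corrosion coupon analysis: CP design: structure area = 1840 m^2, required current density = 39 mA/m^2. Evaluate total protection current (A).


I = area * current density, then convert mA → A (÷1000)
I = 1840 * 39 / 1000 = 71.76 A

71.76 A


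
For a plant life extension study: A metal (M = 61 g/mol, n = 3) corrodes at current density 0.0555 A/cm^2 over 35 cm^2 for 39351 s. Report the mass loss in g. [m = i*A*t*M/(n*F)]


Apply Faraday's law: m = i*A*t*M / (n*F)
Total charge passed Q = i*A*t = 0.0555*35*39351 = 76439.3175 C
m = Q*M/(n*F) = 76439.3175*61/(3*96485) = 16.1089 g

16.1089 g


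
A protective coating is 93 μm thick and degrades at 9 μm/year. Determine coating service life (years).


Service life = thickness / degradation rate
Life = 93 / 9 = 10.3 years

10.3 years


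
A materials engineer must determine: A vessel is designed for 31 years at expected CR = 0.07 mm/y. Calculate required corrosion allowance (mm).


Corrosion allowance = CR × design life
CA = 0.07 * 31 = 2.17 mm

2.17 mm


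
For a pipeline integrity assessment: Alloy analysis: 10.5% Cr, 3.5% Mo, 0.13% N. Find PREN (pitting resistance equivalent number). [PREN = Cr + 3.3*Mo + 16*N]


Apply the PREN formula: PREN = Cr + 3.3*Mo + 16*N
PREN = 10.5 + 3.3*3.5 + 16*0.13
PREN = 10.5 + 11.55 + 2.08 = 24.13

24.13


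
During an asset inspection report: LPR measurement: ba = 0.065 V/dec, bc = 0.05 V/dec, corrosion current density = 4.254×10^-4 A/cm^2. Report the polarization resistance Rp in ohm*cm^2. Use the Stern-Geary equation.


Apply the Stern-Geary equation: Rp = ba*bc / (2.303*icorr*(ba+bc))
ba*bc = 0.065*0.05 = 0.00325
ba+bc = 0.115; 2.303*icorr*(ba+bc) = 2.303*4.254×10^-4*0.115 = 1.1266506×10^-4
Rp = 0.00325 / 1.1266506×10^-4 = 28.8 ohm*cm^2

28.8 ohm*cm^2


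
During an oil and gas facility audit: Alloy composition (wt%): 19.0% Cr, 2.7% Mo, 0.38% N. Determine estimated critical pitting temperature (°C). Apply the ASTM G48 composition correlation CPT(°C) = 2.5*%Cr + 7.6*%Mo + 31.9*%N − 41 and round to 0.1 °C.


Apply the ASTM G48 empirical CPT estimate: CPT(°C) = 2.5*%Cr + 7.6*%Mo + 31.9*%N − 41
2.5*19.0 = 47.5; 7.6*2.7 = 20.52; 31.9*0.38 = 12.122
CPT = 47.5 + 20.52 + 12.122 − 41 = 39.142 °C
Rounded to 0.1 °C: CPT ≈ 39.1 °C

39.1 °C


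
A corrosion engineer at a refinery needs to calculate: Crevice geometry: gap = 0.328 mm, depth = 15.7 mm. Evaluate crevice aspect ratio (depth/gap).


Aspect ratio = depth / gap
Ratio = 15.7 / 0.328 = 47.9

47.9


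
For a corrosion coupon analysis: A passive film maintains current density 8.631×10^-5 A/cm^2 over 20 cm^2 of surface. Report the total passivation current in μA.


I = i_pass * A, then convert A → μA (×10^6)
I = 8.631×10^-5 * 20 * 10^6 = 1726.2 μA

1726.2 μA


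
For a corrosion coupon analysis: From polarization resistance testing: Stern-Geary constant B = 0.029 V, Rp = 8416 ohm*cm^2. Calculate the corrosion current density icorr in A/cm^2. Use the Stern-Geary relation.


Apply the Stern-Geary relation: icorr = B / Rp
icorr = 0.029 / 8416 = 3.446×10^-6 A/cm^2

3.446×10^-6 A/cm^2


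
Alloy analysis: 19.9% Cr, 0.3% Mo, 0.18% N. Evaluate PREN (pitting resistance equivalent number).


Apply the PREN formula: PREN = Cr + 3.3*Mo + 16*N
PREN = 19.9 + 3.3*0.3 + 16*0.18
PREN = 19.9 + 0.99 + 2.88 = 23.77

23.77


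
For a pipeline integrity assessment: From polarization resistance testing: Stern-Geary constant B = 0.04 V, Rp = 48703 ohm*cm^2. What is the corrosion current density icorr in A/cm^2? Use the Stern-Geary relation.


Apply the Stern-Geary relation: icorr = B / Rp
icorr = 0.04 / 48703 = 8.213×10^-7 A/cm^2

8.213×10^-7 A/cm^2


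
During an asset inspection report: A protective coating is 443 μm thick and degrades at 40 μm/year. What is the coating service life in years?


Service life = thickness / degradation rate
Life = 443 / 40 = 11.1 years

11.1 years


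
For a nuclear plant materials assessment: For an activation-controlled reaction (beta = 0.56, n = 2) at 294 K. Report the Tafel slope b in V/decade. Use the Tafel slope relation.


Apply the Tafel slope relation: b = 2.303*R*T/(beta*n*F)
Numerator: 2.303 * 8.314 * 294 = 5629.26
Denominator: 0.56 * 2 * 96485 = 108063.2
b = 5629.26 / 108063.2 = 0.0521 V/decade

0.0521 V/decade


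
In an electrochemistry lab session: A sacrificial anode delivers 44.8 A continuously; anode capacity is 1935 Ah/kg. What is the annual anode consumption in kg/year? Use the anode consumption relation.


Annual consumption = current * hours per year / capacity
Rate = 44.8 * 8760 / 1935 = 202.8 kg/year

202.8 kg/year


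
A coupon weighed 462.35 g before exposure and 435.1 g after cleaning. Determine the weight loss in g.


Weight loss = initial − final
WL = 462.35 − 435.1 = 27.25 g

27.25 g


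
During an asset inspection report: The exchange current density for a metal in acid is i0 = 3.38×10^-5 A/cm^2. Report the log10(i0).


i0 = 3.38×10^-5 A/cm^2
log10(i0) = -4.471

-4.471


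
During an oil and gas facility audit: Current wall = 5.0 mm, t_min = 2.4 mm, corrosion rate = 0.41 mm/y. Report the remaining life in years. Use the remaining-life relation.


Apply the remaining-life relation: RL = (t_current − t_min) / CR
RL = (5.0 − 2.4) / 0.41 = 2.6 / 0.41 = 6.3 years

6.3 years


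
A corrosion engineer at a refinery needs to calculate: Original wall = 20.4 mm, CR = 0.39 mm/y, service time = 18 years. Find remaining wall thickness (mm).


Remaining wall = original − CR × time
t = 20.4 − 0.39*18 = 20.4 − 7.02 = 13.38 mm

13.38 mm


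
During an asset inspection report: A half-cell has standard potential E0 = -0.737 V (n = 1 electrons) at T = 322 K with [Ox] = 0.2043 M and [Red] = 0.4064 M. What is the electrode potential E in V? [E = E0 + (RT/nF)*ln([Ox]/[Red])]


Apply the Nernst equation: E = E0 + (RT/nF)*ln([Ox]/[Red])
Step 1: RT/nF = 8.314*322/(1*96485) = 0.02774636 V
Step 2: [Ox]/[Red] = 0.2043/0.4064 = 0.502707
Step 3: ln(0.502707) = -0.687748
Step 4: correction = 0.02774636 * -0.687748 = -0.0191 V
E = -0.737 + -0.0191 = -0.7561 V

-0.7561 V


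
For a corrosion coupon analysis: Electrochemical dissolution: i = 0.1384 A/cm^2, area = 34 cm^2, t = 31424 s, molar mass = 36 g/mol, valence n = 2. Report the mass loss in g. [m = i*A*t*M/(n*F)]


Apply Faraday's law: m = i*A*t*M / (n*F)
Total charge passed Q = i*A*t = 0.1384*34*31424 = 147868.7744 C
m = Q*M/(n*F) = 147868.7744*36/(2*96485) = 27.586 g

27.586 g


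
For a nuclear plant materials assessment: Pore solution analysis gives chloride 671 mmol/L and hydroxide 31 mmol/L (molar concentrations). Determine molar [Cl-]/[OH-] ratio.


Threshold parameter = [Cl-] / [OH-] (molar basis; both in mmol/L, so units cancel)
Ratio = 671 / 31 = 21.65

21.65


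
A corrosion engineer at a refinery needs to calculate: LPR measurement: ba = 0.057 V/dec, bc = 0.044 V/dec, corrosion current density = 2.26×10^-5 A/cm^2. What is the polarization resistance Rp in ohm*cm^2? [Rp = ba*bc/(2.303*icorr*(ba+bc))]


Apply the Stern-Geary equation: Rp = ba*bc / (2.303*icorr*(ba+bc))
ba*bc = 0.057*0.044 = 0.002508
ba+bc = 0.101; 2.303*icorr*(ba+bc) = 2.303*2.26×10^-5*0.101 = 5.2568278×10^-6
Rp = 0.002508 / 5.2568278×10^-6 = 477.09 ohm*cm^2

477.09 ohm*cm^2


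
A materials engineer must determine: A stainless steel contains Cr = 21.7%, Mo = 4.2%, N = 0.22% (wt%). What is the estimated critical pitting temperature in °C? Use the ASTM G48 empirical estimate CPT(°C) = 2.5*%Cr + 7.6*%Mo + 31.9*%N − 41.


Apply the ASTM G48 empirical CPT estimate: CPT(°C) = 2.5*%Cr + 7.6*%Mo + 31.9*%N − 41
2.5*21.7 = 54.25; 7.6*4.2 = 31.92; 31.9*0.22 = 7.018
CPT = 54.25 + 31.92 + 7.018 − 41 = 52.188 °C
Rounded to 0.1 °C: CPT ≈ 52.2 °C

52.2 °C


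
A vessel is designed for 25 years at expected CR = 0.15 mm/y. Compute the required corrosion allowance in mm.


Corrosion allowance = CR × design life
CA = 0.15 * 25 = 3.75 mm

3.75 mm


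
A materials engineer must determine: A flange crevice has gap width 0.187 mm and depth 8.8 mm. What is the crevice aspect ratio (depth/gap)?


Aspect ratio = depth / gap
Ratio = 8.8 / 0.187 = 47.1

47.1


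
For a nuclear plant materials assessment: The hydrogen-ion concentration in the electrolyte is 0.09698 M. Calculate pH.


pH = −log10[H+]
pH = −log10(0.09698) = 1.01

1.01


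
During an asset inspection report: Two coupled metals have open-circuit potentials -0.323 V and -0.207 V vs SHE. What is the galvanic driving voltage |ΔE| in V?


Driving voltage is the absolute potential difference.
|ΔE| = |-0.323 − (-0.207)| = 0.116 V

0.116 V


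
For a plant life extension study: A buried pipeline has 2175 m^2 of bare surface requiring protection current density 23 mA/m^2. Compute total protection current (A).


I = area * current density, then convert mA → A (÷1000)
I = 2175 * 23 / 1000 = 50.03 A

50.03 A


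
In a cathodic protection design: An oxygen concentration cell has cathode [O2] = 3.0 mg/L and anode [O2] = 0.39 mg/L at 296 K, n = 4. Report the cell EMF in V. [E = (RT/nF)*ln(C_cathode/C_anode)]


Apply the Nernst concentration-cell relation: E = (RT/nF)*ln(C_cathode/C_anode)
RT/nF = 8.314*296/(4*96485) = 0.00637649 V
ln(3.0/0.39) = 2.04022
E = 0.00637649 * 2.04022 = 0.01301 V

0.01301 V


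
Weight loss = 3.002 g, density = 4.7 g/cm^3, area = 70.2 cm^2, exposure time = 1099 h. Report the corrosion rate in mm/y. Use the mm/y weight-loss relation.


Apply the mm/y weight-loss relation: CR = 87600 * W / (D * A * T)
Numerator: 87600 * 3.002 = 262975.2
Denominator: 4.7 * 70.2 * 1099 = 362604.06
CR = 262975.2 / 362604.06 = 0.7252 mm/y

0.7252 mm/y


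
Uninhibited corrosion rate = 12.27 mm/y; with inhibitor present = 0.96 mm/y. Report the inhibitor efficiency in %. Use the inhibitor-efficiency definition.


Apply the inhibitor-efficiency definition: IE = (CR_blank − CR_inh)/CR_blank × 100
IE = (12.27 − 0.96) / 12.27 × 100
IE = 11.31 / 12.27 × 100 = 92.2 %

92.2 %


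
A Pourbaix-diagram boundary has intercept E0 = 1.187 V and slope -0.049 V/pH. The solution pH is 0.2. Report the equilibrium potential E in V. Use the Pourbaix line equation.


Apply the Pourbaix line equation: E = E0 + slope*pH
E = 1.187 + (-0.049)*0.2 = 1.187 + (-0.0098) = 1.1772 V
Rounded to 4 decimal places: E = 1.1772 V

1.1772 V


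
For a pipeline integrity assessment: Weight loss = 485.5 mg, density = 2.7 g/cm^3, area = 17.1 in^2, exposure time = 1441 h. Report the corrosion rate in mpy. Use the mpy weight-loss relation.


Apply the mpy weight-loss relation: CR = 534 * W / (D * A * T)
Numerator: 534 * 485.5 = 259257.0
Denominator: 2.7 * 17.1 * 1441 = 66530.97
CR = 259257.0 / 66530.97 = 3.89679 mpy

3.89679 mpy


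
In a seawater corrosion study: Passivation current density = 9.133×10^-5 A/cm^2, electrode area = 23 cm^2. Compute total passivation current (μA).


I = i_pass * A, then convert A → μA (×10^6)
I = 9.133×10^-5 * 23 * 10^6 = 2100.59 μA

2100.59 μA


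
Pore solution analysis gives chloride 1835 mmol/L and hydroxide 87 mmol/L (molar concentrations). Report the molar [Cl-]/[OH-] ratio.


Threshold parameter = [Cl-] / [OH-] (molar basis; both in mmol/L, so units cancel)
Ratio = 1835 / 87 = 21.09

21.09


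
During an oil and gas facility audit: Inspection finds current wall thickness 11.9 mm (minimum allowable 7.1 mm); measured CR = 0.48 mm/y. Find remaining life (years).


Apply the remaining-life relation: RL = (t_current − t_min) / CR
RL = (11.9 − 7.1) / 0.48 = 4.8 / 0.48 = 10.0 years

10.0 years


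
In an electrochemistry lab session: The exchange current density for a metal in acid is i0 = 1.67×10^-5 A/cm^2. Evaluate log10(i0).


i0 = 1.67×10^-5 A/cm^2
log10(i0) = -4.777

-4.777


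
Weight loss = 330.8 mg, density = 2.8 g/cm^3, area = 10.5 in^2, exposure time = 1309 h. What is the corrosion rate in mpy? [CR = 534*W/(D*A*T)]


Apply the mpy weight-loss relation: CR = 534 * W / (D * A * T)
Numerator: 534 * 330.8 = 176647.2
Denominator: 2.8 * 10.5 * 1309 = 38484.6
CR = 176647.2 / 38484.6 = 4.59007 mpy

4.59007 mpy


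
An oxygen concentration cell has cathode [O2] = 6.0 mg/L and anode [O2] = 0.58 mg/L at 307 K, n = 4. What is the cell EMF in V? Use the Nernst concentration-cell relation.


Apply the Nernst concentration-cell relation: E = (RT/nF)*ln(C_cathode/C_anode)
RT/nF = 8.314*307/(4*96485) = 0.00661346 V
ln(6.0/0.58) = 2.33649
E = 0.00661346 * 2.33649 = 0.01545 V

0.01545 V


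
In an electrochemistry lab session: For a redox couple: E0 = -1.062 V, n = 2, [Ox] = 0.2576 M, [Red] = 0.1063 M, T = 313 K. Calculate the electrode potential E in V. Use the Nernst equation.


Apply the Nernst equation: E = E0 + (RT/nF)*ln([Ox]/[Red])
Step 1: RT/nF = 8.314*313/(2*96485) = 0.01348542 V
Step 2: [Ox]/[Red] = 0.2576/0.1063 = 2.42333
Step 3: ln(2.42333) = 0.885143
Step 4: correction = 0.01348542 * 0.885143 = 0.0119 V
E = -1.062 + 0.0119 = -1.0501 V

-1.0501 V


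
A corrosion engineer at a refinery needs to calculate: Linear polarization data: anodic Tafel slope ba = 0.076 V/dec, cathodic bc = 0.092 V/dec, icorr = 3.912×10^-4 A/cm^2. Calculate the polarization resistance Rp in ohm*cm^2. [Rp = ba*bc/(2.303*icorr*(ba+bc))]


Apply the Stern-Geary equation: Rp = ba*bc / (2.303*icorr*(ba+bc))
ba*bc = 0.076*0.092 = 0.006992
ba+bc = 0.168; 2.303*icorr*(ba+bc) = 2.303*3.912×10^-4*0.168 = 1.5135684×10^-4
Rp = 0.006992 / 1.5135684×10^-4 = 46.2 ohm*cm^2

46.2 ohm*cm^2


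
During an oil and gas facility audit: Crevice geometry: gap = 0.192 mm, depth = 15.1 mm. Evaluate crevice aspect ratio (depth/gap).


Aspect ratio = depth / gap
Ratio = 15.1 / 0.192 = 78.6

78.6


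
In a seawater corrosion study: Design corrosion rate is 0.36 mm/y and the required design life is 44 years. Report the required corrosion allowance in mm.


Corrosion allowance = CR × design life
CA = 0.36 * 44 = 15.84 mm

15.84 mm


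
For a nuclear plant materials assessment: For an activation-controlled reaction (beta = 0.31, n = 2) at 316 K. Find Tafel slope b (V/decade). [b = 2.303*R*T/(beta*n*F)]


Apply the Tafel slope relation: b = 2.303*R*T/(beta*n*F)
Numerator: 2.303 * 8.314 * 316 = 6050.5
Denominator: 0.31 * 2 * 96485 = 59820.7
b = 6050.5 / 59820.7 = 0.101 V/decade

0.101 V/decade


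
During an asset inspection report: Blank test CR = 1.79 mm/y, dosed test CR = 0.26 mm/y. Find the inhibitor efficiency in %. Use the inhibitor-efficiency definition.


Apply the inhibitor-efficiency definition: IE = (CR_blank − CR_inh)/CR_blank × 100
IE = (1.79 − 0.26) / 1.79 × 100
IE = 1.53 / 1.79 × 100 = 85.5 %

85.5 %


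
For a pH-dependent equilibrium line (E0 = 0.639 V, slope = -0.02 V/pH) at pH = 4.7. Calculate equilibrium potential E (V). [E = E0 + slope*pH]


Apply the Pourbaix line equation: E = E0 + slope*pH
E = 0.639 + (-0.02)*4.7 = 0.639 + (-0.094) = 0.545 V
Rounded to 4 decimal places: E = 0.5450 V

0.5450 V


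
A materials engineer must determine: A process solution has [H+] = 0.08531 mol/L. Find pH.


pH = −log10[H+]
pH = −log10(0.08531) = 1.07

1.07


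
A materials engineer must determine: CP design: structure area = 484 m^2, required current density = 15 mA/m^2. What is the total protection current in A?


I = area * current density, then convert mA → A (÷1000)
I = 484 * 15 / 1000 = 7.26 A

7.26 A


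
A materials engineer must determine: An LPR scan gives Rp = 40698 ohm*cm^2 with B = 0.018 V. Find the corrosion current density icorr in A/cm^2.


Apply the Stern-Geary relation: icorr = B / Rp
icorr = 0.018 / 40698 = 4.423×10^-7 A/cm^2

4.423×10^-7 A/cm^2


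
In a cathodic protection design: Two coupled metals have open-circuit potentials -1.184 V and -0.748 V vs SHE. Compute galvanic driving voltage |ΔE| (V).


Driving voltage is the absolute potential difference.
|ΔE| = |-1.184 − (-0.748)| = 0.436 V

0.436 V


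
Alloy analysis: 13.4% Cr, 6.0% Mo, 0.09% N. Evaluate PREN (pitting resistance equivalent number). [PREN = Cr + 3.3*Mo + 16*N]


Apply the PREN formula: PREN = Cr + 3.3*Mo + 16*N
PREN = 13.4 + 3.3*6.0 + 16*0.09
PREN = 13.4 + 19.8 + 1.44 = 34.64

34.64


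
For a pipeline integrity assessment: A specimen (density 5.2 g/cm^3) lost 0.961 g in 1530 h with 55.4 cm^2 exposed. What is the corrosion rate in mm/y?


Apply the mm/y weight-loss relation: CR = 87600 * W / (D * A * T)
Numerator: 87600 * 0.961 = 84183.6
Denominator: 5.2 * 55.4 * 1530 = 440762.4
CR = 84183.6 / 440762.4 = 0.190995 mm/y

0.190995 mm/y


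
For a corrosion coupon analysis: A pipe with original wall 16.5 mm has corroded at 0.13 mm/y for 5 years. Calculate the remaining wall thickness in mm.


Remaining wall = original − CR × time
t = 16.5 − 0.13*5 = 16.5 − 0.65 = 15.85 mm

15.85 mm


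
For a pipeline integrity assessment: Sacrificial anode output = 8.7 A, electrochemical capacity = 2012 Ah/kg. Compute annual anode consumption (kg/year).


Annual consumption = current * hours per year / capacity
Rate = 8.7 * 8760 / 2012 = 37.9 kg/year

37.9 kg/year


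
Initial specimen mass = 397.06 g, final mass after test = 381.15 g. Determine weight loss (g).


Weight loss = initial − final
WL = 397.06 − 381.15 = 15.91 g

15.91 g


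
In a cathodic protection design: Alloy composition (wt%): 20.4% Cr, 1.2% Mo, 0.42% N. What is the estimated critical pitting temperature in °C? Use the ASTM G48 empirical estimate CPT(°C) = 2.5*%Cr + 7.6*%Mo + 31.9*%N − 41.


Apply the ASTM G48 empirical CPT estimate: CPT(°C) = 2.5*%Cr + 7.6*%Mo + 31.9*%N − 41
2.5*20.4 = 51; 7.6*1.2 = 9.12; 31.9*0.42 = 13.398
CPT = 51 + 9.12 + 13.398 − 41 = 32.518 °C
Rounded to 0.1 °C: CPT ≈ 32.5 °C

32.5 °C


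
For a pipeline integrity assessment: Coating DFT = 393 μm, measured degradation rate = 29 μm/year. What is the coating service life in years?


Service life = thickness / degradation rate
Life = 393 / 29 = 13.6 years

13.6 years


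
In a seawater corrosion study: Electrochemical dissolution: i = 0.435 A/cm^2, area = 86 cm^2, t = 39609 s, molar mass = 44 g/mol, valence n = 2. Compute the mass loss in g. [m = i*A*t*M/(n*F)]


Apply Faraday's law: m = i*A*t*M / (n*F)
Total charge passed Q = i*A*t = 0.435*86*39609 = 1481772.69 C
m = Q*M/(n*F) = 1481772.69*44/(2*96485) = 337.86598 g

337.86598 g


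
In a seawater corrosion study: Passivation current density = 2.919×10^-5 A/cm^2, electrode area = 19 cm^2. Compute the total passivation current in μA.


I = i_pass * A, then convert A → μA (×10^6)
I = 2.919×10^-5 * 19 * 10^6 = 554.61 μA

554.61 μA


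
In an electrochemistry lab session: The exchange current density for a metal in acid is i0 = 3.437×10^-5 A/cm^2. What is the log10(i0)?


i0 = 3.437×10^-5 A/cm^2
log10(i0) = -4.464

-4.464


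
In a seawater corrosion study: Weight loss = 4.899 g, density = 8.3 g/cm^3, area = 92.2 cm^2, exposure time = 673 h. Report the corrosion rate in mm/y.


Apply the mm/y weight-loss relation: CR = 87600 * W / (D * A * T)
Numerator: 87600 * 4.899 = 429152.4
Denominator: 8.3 * 92.2 * 673 = 515019.98
CR = 429152.4 / 515019.98 = 0.8333 mm/y

0.8333 mm/y


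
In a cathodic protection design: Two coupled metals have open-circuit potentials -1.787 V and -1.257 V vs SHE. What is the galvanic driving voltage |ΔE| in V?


Driving voltage is the absolute potential difference.
|ΔE| = |-1.787 − (-1.257)| = 0.53 V

0.53 V


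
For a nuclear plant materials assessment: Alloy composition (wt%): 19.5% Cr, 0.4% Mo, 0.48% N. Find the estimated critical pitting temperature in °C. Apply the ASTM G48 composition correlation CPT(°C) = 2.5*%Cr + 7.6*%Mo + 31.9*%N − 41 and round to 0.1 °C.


Apply the ASTM G48 empirical CPT estimate: CPT(°C) = 2.5*%Cr + 7.6*%Mo + 31.9*%N − 41
2.5*19.5 = 48.75; 7.6*0.4 = 3.04; 31.9*0.48 = 15.312
CPT = 48.75 + 3.04 + 15.312 − 41 = 26.102 °C
Rounded to 0.1 °C: CPT ≈ 26.1 °C

26.1 °C


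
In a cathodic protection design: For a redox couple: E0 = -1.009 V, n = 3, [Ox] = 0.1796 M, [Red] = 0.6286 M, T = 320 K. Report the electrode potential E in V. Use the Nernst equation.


Apply the Nernst equation: E = E0 + (RT/nF)*ln([Ox]/[Red])
Step 1: RT/nF = 8.314*320/(3*96485) = 0.00919134 V
Step 2: [Ox]/[Red] = 0.1796/0.6286 = 0.285714
Step 3: ln(0.285714) = -1.252764
Step 4: correction = 0.00919134 * -1.252764 = -0.0115 V
E = -1.009 + -0.0115 = -1.0205 V

-1.0205 V


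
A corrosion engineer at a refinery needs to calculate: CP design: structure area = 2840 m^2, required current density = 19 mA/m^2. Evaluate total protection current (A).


I = area * current density, then convert mA → A (÷1000)
I = 2840 * 19 / 1000 = 53.96 A

53.96 A


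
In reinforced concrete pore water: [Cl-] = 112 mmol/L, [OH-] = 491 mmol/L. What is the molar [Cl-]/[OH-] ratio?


Threshold parameter = [Cl-] / [OH-] (molar basis; both in mmol/L, so units cancel)
Ratio = 112 / 491 = 0.23

0.23


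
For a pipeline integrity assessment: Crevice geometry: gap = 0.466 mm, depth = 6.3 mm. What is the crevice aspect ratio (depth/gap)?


Aspect ratio = depth / gap
Ratio = 6.3 / 0.466 = 13.5

13.5


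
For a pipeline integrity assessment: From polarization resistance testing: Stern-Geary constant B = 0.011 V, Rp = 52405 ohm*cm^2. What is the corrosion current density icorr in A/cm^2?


Apply the Stern-Geary relation: icorr = B / Rp
icorr = 0.011 / 52405 = 2.099×10^-7 A/cm^2

2.099×10^-7 A/cm^2


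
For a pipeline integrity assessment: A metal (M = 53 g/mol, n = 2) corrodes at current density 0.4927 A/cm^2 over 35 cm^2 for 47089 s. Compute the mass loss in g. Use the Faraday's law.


Apply Faraday's law: m = i*A*t*M / (n*F)
Total charge passed Q = i*A*t = 0.4927*35*47089 = 812026.2605 C
m = Q*M/(n*F) = 812026.2605*53/(2*96485) = 223.02633 g

223.02633 g


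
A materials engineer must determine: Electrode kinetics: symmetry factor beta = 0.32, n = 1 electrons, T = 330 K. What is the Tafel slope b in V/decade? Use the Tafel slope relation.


Apply the Tafel slope relation: b = 2.303*R*T/(beta*n*F)
Numerator: 2.303 * 8.314 * 330 = 6318.56
Denominator: 0.32 * 1 * 96485 = 30875.2
b = 6318.56 / 30875.2 = 0.205 V/decade

0.205 V/decade


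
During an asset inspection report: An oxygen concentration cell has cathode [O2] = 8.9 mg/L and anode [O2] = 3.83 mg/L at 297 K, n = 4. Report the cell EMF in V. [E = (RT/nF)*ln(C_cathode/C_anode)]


Apply the Nernst concentration-cell relation: E = (RT/nF)*ln(C_cathode/C_anode)
RT/nF = 8.314*297/(4*96485) = 0.00639804 V
ln(8.9/3.83) = 0.84319
E = 0.00639804 * 0.84319 = 0.00539 V

0.00539 V


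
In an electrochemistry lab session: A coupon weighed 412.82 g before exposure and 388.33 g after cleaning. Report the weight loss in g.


Weight loss = initial − final
WL = 412.82 − 388.33 = 24.49 g

24.49 g


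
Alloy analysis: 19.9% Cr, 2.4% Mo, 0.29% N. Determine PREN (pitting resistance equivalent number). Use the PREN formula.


Apply the PREN formula: PREN = Cr + 3.3*Mo + 16*N
PREN = 19.9 + 3.3*2.4 + 16*0.29
PREN = 19.9 + 7.92 + 4.64 = 32.46

32.46


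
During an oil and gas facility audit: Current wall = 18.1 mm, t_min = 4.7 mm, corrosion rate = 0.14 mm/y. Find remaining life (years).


Apply the remaining-life relation: RL = (t_current − t_min) / CR
RL = (18.1 − 4.7) / 0.14 = 13.4 / 0.14 = 95.7 years

95.7 years


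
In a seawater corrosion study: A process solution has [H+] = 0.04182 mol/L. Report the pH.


pH = −log10[H+]
pH = −log10(0.04182) = 1.38

1.38


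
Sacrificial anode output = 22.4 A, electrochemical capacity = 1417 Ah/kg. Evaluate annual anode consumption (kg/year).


Annual consumption = current * hours per year / capacity
Rate = 22.4 * 8760 / 1417 = 138.5 kg/year

138.5 kg/year


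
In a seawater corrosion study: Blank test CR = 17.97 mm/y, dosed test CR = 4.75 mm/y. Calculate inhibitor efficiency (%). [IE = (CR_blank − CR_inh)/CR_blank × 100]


Apply the inhibitor-efficiency definition: IE = (CR_blank − CR_inh)/CR_blank × 100
IE = (17.97 − 4.75) / 17.97 × 100
IE = 13.22 / 17.97 × 100 = 73.6 %

73.6 %


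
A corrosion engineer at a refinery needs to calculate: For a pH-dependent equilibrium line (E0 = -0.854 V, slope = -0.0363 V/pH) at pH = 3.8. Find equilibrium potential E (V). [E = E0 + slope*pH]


Apply the Pourbaix line equation: E = E0 + slope*pH
E = -0.854 + (-0.0363)*3.8 = -0.854 + (-0.13794) = -0.99194 V
Rounded to 3 decimal places: E = -0.992 V

-0.992 V


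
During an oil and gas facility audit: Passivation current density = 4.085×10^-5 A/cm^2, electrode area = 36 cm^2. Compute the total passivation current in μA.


I = i_pass * A, then convert A → μA (×10^6)
I = 4.085×10^-5 * 36 * 10^6 = 1470.6 μA

1470.6 μA


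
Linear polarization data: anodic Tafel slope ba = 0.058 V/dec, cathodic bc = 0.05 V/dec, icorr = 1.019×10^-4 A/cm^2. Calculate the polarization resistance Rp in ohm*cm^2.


Apply the Stern-Geary equation: Rp = ba*bc / (2.303*icorr*(ba+bc))
ba*bc = 0.058*0.05 = 0.0029
ba+bc = 0.108; 2.303*icorr*(ba+bc) = 2.303*1.019×10^-4*0.108 = 2.5344976×10^-5
Rp = 0.0029 / 2.5344976×10^-5 = 114.4 ohm*cm^2

114.4 ohm*cm^2


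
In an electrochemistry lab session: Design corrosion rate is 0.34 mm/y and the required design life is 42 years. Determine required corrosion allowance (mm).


Corrosion allowance = CR × design life
CA = 0.34 * 42 = 14.28 mm

14.28 mm


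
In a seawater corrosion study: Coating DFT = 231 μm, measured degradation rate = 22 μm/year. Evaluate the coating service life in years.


Service life = thickness / degradation rate
Life = 231 / 22 = 10.5 years

10.5 years


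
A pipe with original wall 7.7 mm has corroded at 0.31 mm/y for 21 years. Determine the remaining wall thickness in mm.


Remaining wall = original − CR × time
t = 7.7 − 0.31*21 = 7.7 − 6.51 = 1.19 mm

1.19 mm


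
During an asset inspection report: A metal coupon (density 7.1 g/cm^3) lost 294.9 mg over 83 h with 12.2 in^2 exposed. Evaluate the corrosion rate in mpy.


Apply the mpy weight-loss relation: CR = 534 * W / (D * A * T)
Numerator: 534 * 294.9 = 157476.6
Denominator: 7.1 * 12.2 * 83 = 7189.46
CR = 157476.6 / 7189.46 = 21.9038 mpy

21.9038 mpy


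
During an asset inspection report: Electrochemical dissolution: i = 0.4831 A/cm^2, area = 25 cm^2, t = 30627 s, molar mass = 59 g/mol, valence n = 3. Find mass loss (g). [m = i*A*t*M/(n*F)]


Apply Faraday's law: m = i*A*t*M / (n*F)
Total charge passed Q = i*A*t = 0.4831*25*30627 = 369897.5925 C
m = Q*M/(n*F) = 369897.5925*59/(3*96485) = 75.39672 g

75.39672 g


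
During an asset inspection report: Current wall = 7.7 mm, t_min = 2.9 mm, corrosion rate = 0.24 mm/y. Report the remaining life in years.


Apply the remaining-life relation: RL = (t_current − t_min) / CR
RL = (7.7 − 2.9) / 0.24 = 4.8 / 0.24 = 20.0 years

20.0 years


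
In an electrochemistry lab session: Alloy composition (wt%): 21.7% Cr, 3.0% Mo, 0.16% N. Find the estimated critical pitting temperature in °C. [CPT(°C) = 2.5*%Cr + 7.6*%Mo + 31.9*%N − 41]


Apply the ASTM G48 empirical CPT estimate: CPT(°C) = 2.5*%Cr + 7.6*%Mo + 31.9*%N − 41
2.5*21.7 = 54.25; 7.6*3.0 = 22.8; 31.9*0.16 = 5.104
CPT = 54.25 + 22.8 + 5.104 − 41 = 41.154 °C
Rounded to 0.1 °C: CPT ≈ 41.2 °C

41.2 °C


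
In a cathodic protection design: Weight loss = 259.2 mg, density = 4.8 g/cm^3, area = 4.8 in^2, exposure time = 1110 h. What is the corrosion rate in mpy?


Apply the mpy weight-loss relation: CR = 534 * W / (D * A * T)
Numerator: 534 * 259.2 = 138412.8
Denominator: 4.8 * 4.8 * 1110 = 25574.4
CR = 138412.8 / 25574.4 = 5.41216 mpy

5.41216 mpy


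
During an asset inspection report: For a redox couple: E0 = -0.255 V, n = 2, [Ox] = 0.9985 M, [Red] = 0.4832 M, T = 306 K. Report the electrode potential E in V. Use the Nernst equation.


Apply the Nernst equation: E = E0 + (RT/nF)*ln([Ox]/[Red])
Step 1: RT/nF = 8.314*306/(2*96485) = 0.01318383 V
Step 2: [Ox]/[Red] = 0.9985/0.4832 = 2.066432
Step 3: ln(2.066432) = 0.725823
Step 4: correction = 0.01318383 * 0.725823 = 0.01 V
E = -0.255 + 0.01 = -0.245 V

-0.245 V


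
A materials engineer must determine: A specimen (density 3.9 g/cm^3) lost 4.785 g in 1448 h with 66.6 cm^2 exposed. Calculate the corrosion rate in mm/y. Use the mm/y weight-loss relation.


Apply the mm/y weight-loss relation: CR = 87600 * W / (D * A * T)
Numerator: 87600 * 4.785 = 419166.0
Denominator: 3.9 * 66.6 * 1448 = 376103.52
CR = 419166.0 / 376103.52 = 1.114496 mm/y

1.114496 mm/y


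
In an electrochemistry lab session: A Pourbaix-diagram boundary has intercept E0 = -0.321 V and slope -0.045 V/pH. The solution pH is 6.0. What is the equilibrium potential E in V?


Apply the Pourbaix line equation: E = E0 + slope*pH
E = -0.321 + (-0.045)*6.0 = -0.321 + (-0.27) = -0.591 V
Rounded to 4 decimal places: E = -0.5910 V

-0.5910 V


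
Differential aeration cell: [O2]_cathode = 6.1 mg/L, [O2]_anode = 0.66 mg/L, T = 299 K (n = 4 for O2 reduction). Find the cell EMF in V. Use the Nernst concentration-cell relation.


Apply the Nernst concentration-cell relation: E = (RT/nF)*ln(C_cathode/C_anode)
RT/nF = 8.314*299/(4*96485) = 0.00644112 V
ln(6.1/0.66) = 2.2238
E = 0.00644112 * 2.2238 = 0.01432 V

0.01432 V


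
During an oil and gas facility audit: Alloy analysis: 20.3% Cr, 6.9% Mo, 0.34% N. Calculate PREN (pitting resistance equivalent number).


Apply the PREN formula: PREN = Cr + 3.3*Mo + 16*N
PREN = 20.3 + 3.3*6.9 + 16*0.34
PREN = 20.3 + 22.77 + 5.44 = 48.51

48.51


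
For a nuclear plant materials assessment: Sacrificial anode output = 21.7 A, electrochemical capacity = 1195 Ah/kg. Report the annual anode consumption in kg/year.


Annual consumption = current * hours per year / capacity
Rate = 21.7 * 8760 / 1195 = 159.1 kg/year

159.1 kg/year


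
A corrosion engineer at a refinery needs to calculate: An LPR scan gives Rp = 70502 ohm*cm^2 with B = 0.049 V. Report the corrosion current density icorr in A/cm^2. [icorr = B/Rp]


Apply the Stern-Geary relation: icorr = B / Rp
icorr = 0.049 / 70502 = 6.95×10^-7 A/cm^2

6.95×10^-7 A/cm^2


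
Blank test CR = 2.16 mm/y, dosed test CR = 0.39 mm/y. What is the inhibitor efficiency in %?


Apply the inhibitor-efficiency definition: IE = (CR_blank − CR_inh)/CR_blank × 100
IE = (2.16 − 0.39) / 2.16 × 100
IE = 1.77 / 2.16 × 100 = 81.9 %

81.9 %


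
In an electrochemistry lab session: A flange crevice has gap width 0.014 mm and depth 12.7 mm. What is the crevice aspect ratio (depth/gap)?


Aspect ratio = depth / gap
Ratio = 12.7 / 0.014 = 907.1

907.1


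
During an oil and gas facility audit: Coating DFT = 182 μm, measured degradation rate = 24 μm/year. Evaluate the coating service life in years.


Service life = thickness / degradation rate
Life = 182 / 24 = 7.6 years

7.6 years


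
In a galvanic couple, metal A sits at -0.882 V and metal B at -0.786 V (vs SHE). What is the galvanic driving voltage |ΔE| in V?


Driving voltage is the absolute potential difference.
|ΔE| = |-0.882 − (-0.786)| = 0.096 V

0.096 V


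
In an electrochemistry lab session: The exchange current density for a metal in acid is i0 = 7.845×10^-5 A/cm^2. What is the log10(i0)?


i0 = 7.845×10^-5 A/cm^2
log10(i0) = -4.105

-4.105


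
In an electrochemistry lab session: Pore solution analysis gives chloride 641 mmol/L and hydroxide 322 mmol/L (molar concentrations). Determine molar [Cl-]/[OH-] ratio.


Threshold parameter = [Cl-] / [OH-] (molar basis; both in mmol/L, so units cancel)
Ratio = 641 / 322 = 1.99

1.99


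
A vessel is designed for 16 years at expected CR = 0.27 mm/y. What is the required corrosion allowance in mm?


Corrosion allowance = CR × design life
CA = 0.27 * 16 = 4.32 mm

4.32 mm


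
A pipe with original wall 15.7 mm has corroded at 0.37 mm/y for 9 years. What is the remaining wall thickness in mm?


Remaining wall = original − CR × time
t = 15.7 − 0.37*9 = 15.7 − 3.33 = 12.37 mm

12.37 mm
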